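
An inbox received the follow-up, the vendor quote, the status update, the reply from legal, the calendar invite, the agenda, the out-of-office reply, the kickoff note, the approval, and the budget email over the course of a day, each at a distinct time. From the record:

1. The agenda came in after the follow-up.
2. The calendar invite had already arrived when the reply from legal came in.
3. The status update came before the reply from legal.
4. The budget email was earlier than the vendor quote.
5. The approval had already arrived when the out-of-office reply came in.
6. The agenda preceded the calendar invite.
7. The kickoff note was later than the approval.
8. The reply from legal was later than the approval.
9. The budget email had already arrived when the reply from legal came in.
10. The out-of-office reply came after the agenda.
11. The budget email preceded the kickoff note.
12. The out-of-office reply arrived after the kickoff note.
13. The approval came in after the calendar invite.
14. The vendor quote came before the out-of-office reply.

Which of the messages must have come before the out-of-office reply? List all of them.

the agenda, the approval, the budget email, the calendar invite, the follow-up, the kickoff note, the vendor quote

Directly stated before the out-of-office reply: the agenda, the approval, the kickoff note, and the vendor quote.
The budget email reaches the out-of-office reply via the budget email → the kickoff note → the out-of-office reply.
The calendar invite reaches the out-of-office reply via the calendar invite → the approval → the out-of-office reply.
The follow-up reaches the out-of-office reply via the follow-up → the agenda → the out-of-office reply.
No chain forces the reply from legal (or any of the others) ahead of the out-of-office reply.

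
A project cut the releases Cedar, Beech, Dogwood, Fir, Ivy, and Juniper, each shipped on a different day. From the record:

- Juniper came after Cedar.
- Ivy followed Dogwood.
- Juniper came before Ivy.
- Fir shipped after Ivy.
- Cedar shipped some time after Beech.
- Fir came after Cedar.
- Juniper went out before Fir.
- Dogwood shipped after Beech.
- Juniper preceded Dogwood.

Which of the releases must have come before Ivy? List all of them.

Directly stated before Ivy: Dogwood and Juniper.
Beech reaches Ivy via Beech → Dogwood → Ivy.
Cedar reaches Ivy via Cedar → Juniper → Ivy.
No chain forces Fir ahead of Ivy.

Beech, Cedar, Dogwood, Juniper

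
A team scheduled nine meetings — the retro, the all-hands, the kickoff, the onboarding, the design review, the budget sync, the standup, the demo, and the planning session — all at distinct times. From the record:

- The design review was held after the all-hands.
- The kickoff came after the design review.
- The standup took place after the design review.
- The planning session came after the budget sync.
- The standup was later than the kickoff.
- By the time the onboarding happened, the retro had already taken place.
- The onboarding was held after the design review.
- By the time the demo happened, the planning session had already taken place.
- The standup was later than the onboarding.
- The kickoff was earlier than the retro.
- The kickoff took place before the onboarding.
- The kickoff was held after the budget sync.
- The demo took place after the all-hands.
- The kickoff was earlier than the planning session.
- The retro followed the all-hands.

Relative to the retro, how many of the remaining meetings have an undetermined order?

2

Forced before the retro: the all-hands, the budget sync, the design review, and the kickoff; forced after the retro: the onboarding and the standup.
That leaves the demo and the planning session with no forced order relative to the retro — 2.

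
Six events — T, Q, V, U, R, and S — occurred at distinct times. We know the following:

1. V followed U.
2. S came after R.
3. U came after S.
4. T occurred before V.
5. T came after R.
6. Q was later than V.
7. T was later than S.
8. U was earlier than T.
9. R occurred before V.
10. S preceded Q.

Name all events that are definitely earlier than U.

Directly stated before U: S.
R reaches U via R → S → U.
No chain forces T (or any of the others) ahead of U.

R, S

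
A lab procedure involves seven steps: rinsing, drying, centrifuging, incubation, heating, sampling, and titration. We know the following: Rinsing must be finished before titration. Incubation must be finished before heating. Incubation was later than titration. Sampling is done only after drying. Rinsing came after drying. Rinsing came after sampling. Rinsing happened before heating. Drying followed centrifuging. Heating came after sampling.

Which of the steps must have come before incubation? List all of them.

centrifuging, drying, rinsing, sampling, titration

Directly stated before incubation: titration.
Centrifuging reaches incubation via centrifuging → drying → rinsing → titration → incubation.
Drying reaches incubation via drying → rinsing → titration → incubation.
Rinsing reaches incubation via rinsing → titration → incubation.
Likewise sampling reaches incubation by chaining the stated constraints.
No chain forces heating ahead of incubation.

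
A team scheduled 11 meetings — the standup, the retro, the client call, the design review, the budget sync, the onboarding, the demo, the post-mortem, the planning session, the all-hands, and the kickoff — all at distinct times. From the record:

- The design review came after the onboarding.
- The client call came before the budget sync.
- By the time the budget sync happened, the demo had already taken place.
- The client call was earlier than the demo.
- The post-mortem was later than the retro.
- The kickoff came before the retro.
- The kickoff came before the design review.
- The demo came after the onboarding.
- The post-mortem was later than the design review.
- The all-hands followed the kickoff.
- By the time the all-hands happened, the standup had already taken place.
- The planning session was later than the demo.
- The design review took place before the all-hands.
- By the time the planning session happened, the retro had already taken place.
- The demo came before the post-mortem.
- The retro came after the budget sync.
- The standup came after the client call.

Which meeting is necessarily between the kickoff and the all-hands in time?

Tracing the constraints gives the kickoff → the design review → the all-hands, so the design review sits after the kickoff and before the all-hands.
No other meeting is forced both after the kickoff and before the all-hands.

the design review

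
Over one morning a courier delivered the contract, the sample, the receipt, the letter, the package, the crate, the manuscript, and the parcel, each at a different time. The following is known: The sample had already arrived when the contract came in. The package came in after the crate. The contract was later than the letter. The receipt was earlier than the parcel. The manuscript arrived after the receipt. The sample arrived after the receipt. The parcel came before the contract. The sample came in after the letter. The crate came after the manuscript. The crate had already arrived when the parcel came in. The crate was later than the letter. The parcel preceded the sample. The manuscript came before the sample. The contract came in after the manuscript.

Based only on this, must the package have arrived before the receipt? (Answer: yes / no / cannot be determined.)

Tracing the constraints gives the receipt → the manuscript → the crate → the package, so the receipt must come before the package.
That means the package cannot be before the receipt.

no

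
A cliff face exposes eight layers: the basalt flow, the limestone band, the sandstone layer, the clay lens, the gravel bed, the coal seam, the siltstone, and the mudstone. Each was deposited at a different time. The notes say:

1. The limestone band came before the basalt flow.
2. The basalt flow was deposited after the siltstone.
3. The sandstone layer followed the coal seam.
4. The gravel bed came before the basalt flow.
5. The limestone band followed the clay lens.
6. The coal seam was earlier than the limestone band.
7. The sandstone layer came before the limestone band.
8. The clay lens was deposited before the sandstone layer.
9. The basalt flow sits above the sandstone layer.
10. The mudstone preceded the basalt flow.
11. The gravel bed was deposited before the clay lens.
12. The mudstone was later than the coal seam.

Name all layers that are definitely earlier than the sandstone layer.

the clay lens, the coal seam, the gravel bed

Directly stated before the sandstone layer: the clay lens and the coal seam.
The gravel bed reaches the sandstone layer via the gravel bed → the clay lens → the sandstone layer.
No chain forces the basalt flow (or any of the others) ahead of the sandstone layer.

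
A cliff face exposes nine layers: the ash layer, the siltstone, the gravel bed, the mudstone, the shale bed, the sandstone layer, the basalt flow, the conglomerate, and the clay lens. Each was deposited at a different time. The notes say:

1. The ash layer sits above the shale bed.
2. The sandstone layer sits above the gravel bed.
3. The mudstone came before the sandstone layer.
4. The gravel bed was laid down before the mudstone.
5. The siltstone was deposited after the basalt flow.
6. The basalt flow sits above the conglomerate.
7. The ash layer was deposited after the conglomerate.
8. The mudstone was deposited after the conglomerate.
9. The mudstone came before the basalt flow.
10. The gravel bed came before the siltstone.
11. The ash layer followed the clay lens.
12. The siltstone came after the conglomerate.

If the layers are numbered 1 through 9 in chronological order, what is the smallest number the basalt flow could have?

4

The conglomerate, the gravel bed, and the mudstone must all come before the basalt flow — 3 forced predecessors.
Nothing else is forced ahead of the basalt flow, so its earliest slot is position 3 + 1 = 4.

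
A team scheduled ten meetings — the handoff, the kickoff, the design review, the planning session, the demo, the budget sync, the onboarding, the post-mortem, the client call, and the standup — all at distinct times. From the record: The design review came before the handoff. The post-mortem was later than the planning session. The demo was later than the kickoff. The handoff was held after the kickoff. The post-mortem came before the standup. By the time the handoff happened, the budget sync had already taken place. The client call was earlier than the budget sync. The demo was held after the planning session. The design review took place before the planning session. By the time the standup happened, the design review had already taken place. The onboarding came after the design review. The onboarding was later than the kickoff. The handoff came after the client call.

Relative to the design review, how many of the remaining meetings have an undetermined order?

Forced after the design review: the demo, the handoff, the onboarding, the planning session, the post-mortem, and the standup.
That leaves the budget sync, the client call, and the kickoff with no forced order relative to the design review — 3.

3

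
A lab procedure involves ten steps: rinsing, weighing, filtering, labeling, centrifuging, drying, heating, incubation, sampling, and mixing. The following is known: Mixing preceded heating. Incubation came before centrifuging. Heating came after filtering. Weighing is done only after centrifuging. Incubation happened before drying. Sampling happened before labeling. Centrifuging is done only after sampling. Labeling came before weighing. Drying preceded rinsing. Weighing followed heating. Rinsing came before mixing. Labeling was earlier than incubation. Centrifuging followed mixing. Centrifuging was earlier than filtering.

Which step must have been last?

Every other step has a chain of constraints placing it before weighing, so weighing is last.

weighing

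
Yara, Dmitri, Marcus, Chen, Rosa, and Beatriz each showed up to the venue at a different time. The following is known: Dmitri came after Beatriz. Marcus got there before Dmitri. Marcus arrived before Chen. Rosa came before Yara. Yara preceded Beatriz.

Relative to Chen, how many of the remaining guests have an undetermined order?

Forced before Chen: Marcus.
That leaves Beatriz, Dmitri, Rosa, and Yara with no forced order relative to Chen — 4.

4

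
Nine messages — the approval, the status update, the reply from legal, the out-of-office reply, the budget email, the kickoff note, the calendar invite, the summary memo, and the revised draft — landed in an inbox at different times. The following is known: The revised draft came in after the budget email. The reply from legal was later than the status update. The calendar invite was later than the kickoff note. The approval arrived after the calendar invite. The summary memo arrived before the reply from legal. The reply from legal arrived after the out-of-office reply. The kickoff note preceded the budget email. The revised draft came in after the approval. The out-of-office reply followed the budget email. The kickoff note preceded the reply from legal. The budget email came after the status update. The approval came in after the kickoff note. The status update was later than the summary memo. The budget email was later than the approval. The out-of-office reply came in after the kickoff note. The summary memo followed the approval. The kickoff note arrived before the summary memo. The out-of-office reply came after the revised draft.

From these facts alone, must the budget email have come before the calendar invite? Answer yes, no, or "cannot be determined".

Tracing the constraints gives the calendar invite → the approval → the budget email, so the calendar invite must come before the budget email.
That means the budget email cannot be before the calendar invite.

no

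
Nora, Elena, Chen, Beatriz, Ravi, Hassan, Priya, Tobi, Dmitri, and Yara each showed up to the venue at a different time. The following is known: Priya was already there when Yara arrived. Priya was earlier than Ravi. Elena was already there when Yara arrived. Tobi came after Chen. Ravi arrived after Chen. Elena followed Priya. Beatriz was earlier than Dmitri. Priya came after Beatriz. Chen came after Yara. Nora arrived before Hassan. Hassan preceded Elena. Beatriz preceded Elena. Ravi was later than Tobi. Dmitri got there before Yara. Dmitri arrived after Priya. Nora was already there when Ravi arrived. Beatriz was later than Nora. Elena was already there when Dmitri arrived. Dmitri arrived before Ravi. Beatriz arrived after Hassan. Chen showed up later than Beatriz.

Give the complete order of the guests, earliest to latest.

Nora, Hassan, Beatriz, Priya, Elena, Dmitri, Yara, Chen, Tobi, Ravi

The constraints fix every adjacent pair, so only one ordering works:
Nora → Hassan → Beatriz → Priya → Elena → Dmitri → Yara → Chen → Tobi → Ravi.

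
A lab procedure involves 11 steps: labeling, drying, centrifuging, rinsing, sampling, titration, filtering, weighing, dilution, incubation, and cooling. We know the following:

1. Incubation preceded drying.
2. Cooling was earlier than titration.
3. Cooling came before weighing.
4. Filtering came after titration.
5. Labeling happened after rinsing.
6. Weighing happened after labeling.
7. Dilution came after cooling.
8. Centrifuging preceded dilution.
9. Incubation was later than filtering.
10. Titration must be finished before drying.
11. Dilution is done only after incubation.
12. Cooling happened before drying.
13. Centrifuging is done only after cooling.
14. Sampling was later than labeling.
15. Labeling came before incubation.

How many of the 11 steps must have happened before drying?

6

Directly stated before drying: cooling, incubation, and titration.
Filtering reaches drying via filtering → incubation → drying.
Labeling reaches drying via labeling → incubation → drying.
Rinsing reaches drying via rinsing → labeling → incubation → drying.
That's cooling, filtering, incubation, labeling, rinsing, and titration — 6 in all.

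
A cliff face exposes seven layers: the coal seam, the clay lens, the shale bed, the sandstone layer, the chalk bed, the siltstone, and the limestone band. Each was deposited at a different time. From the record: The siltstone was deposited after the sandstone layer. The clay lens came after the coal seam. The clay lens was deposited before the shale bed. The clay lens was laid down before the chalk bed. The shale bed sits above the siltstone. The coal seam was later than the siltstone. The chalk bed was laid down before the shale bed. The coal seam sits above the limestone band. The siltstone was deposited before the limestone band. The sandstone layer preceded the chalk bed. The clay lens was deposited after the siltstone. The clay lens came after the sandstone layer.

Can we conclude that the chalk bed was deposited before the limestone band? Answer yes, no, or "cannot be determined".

no

Tracing the constraints gives the limestone band → the coal seam → the clay lens → the chalk bed, so the limestone band must come before the chalk bed.
That means the chalk bed cannot be before the limestone band.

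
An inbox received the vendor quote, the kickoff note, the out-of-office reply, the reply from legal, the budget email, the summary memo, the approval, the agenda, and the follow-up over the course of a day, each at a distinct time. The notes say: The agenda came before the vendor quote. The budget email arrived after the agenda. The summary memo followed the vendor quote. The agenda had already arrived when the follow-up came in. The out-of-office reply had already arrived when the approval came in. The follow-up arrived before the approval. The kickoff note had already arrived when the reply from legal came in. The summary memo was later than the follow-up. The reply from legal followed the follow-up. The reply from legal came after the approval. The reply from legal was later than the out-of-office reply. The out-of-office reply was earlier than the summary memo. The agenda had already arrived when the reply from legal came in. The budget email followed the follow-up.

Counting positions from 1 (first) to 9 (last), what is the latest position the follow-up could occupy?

5

The follow-up must come before the approval, the budget email, the reply from legal, and the summary memo — 4 messages forced after it.
Everything else can be placed before the follow-up in some valid order, so the follow-up can sit as late as position 9 − 4 = 5.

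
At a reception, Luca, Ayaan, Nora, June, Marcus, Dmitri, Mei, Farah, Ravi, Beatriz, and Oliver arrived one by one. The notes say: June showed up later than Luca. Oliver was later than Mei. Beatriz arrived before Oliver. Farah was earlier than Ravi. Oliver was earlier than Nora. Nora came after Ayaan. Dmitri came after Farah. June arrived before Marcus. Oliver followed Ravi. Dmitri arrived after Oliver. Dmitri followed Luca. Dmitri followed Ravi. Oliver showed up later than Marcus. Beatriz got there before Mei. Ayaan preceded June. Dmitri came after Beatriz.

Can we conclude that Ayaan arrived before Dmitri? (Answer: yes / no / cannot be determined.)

yes

Chain the constraints: Ayaan → June → Marcus → Oliver → Dmitri. Each link is directly stated, so Ayaan comes before Dmitri.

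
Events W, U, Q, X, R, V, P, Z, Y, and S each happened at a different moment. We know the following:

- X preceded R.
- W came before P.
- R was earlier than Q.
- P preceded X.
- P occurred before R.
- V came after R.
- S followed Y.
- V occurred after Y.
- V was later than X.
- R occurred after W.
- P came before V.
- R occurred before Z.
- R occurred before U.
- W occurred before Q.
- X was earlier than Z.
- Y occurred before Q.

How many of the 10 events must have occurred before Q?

Directly stated before Q: R, W, and Y.
P reaches Q via P → R → Q.
X reaches Q via X → R → Q.
That's P, R, W, X, and Y — 5 in all.

5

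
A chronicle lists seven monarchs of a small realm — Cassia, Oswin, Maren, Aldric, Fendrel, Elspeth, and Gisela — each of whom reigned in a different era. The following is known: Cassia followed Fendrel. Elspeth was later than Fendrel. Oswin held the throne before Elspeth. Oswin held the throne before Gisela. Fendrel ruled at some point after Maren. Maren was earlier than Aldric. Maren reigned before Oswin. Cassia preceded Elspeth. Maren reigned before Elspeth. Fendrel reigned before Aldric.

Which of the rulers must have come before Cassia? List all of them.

Fendrel, Maren

Directly stated before Cassia: Fendrel.
Maren reaches Cassia via Maren → Fendrel → Cassia.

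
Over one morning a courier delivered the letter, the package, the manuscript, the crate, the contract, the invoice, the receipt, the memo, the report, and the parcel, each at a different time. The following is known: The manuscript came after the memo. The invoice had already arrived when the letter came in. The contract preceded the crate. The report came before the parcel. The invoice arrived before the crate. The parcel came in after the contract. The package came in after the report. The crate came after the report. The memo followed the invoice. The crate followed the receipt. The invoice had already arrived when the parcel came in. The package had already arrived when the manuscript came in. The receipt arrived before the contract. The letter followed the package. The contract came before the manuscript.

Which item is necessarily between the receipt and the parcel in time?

Tracing the constraints gives the receipt → the contract → the parcel, so the contract sits after the receipt and before the parcel.
No other item is forced both after the receipt and before the parcel.

the contract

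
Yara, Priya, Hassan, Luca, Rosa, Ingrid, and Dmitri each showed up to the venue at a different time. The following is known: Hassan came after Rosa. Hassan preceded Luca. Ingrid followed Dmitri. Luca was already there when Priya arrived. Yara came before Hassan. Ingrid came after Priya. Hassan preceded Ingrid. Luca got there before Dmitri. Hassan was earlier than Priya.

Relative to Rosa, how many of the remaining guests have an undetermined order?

Forced after Rosa: Dmitri, Hassan, Ingrid, Luca, and Priya.
That leaves Yara with no forced order relative to Rosa — 1.

1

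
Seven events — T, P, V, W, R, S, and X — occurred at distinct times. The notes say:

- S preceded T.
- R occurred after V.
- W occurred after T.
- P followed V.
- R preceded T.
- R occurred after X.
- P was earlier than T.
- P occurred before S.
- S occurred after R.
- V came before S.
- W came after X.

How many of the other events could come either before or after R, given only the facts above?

1

Forced before R: V and X; forced after R: S, T, and W.
That leaves P with no forced order relative to R — 1.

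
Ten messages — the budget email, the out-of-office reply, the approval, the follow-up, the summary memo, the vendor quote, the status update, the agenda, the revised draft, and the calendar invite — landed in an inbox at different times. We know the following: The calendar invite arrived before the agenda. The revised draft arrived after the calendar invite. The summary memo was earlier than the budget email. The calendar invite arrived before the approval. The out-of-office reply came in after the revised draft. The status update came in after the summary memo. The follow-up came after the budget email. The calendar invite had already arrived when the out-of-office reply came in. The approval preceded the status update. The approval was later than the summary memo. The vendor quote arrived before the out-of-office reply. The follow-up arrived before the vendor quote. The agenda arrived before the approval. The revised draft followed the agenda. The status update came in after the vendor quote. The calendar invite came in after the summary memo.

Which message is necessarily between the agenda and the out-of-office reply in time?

the revised draft

Tracing the constraints gives the agenda → the revised draft → the out-of-office reply, so the revised draft sits after the agenda and before the out-of-office reply.
No other message is forced both after the agenda and before the out-of-office reply.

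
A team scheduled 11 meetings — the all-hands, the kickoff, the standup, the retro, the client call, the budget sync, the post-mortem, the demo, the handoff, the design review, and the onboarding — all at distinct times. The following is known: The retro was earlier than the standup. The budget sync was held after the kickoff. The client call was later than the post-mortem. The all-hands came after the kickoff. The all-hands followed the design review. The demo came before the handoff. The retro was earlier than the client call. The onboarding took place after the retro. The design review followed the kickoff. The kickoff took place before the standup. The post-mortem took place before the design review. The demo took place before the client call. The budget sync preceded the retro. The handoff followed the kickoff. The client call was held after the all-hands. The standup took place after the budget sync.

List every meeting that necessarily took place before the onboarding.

the budget sync, the kickoff, the retro

Directly stated before the onboarding: the retro.
The budget sync reaches the onboarding via the budget sync → the retro → the onboarding.
The kickoff reaches the onboarding via the kickoff → the budget sync → the retro → the onboarding.
No chain forces the standup (or any of the others) ahead of the onboarding.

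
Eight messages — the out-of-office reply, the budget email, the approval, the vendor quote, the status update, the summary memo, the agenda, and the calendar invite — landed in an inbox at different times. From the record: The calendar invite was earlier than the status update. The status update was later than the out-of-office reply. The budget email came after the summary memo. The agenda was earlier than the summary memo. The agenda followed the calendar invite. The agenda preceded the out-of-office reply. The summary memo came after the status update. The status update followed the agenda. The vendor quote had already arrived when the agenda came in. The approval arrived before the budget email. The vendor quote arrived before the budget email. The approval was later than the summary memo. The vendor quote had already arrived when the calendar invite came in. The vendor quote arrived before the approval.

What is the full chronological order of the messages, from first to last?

The constraints fix every adjacent pair, so only one ordering works:
the vendor quote → the calendar invite → the agenda → the out-of-office reply → the status update → the summary memo → the approval → the budget email.

the vendor quote, the calendar invite, the agenda, the out-of-office reply, the status update, the summary memo, the approval, the budget email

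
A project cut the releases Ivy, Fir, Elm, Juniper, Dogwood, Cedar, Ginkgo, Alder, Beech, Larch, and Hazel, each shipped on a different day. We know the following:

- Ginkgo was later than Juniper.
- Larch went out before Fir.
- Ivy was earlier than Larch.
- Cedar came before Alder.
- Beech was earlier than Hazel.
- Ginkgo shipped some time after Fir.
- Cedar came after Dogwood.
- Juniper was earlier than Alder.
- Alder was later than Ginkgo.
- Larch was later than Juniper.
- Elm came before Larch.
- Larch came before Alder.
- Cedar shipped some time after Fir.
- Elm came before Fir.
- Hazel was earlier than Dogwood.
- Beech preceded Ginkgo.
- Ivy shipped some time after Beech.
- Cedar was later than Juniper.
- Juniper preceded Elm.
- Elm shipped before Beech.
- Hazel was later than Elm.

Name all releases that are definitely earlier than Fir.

Directly stated before Fir: Elm and Larch.
Beech reaches Fir via Beech → Ivy → Larch → Fir.
Ivy reaches Fir via Ivy → Larch → Fir.
Juniper reaches Fir via Juniper → Elm → Fir.
No chain forces Cedar (or any of the others) ahead of Fir.

Beech, Elm, Ivy, Juniper, Larch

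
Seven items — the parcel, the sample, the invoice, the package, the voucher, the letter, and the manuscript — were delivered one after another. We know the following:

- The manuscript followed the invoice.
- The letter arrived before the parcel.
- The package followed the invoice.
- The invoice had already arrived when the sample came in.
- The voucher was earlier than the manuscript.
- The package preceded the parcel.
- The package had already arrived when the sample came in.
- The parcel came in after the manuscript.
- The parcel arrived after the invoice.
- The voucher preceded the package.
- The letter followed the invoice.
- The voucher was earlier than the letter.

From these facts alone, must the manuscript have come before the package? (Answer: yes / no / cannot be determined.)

No chain of stated constraints runs from the manuscript to the package, and none runs from the package to the manuscript either.
So the relative order of the manuscript and the package is not fixed by the given facts.

cannot be determined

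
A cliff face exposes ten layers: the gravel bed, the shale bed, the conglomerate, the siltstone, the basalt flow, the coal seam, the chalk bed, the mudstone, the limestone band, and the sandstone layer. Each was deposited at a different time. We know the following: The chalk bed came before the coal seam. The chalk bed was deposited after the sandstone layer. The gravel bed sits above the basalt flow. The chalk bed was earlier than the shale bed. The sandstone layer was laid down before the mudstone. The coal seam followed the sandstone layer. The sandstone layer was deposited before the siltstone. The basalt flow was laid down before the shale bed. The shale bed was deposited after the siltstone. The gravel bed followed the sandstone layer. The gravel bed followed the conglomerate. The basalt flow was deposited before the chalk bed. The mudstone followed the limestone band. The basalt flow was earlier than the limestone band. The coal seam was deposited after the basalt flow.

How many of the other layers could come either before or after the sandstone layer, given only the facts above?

Forced after the sandstone layer: the chalk bed, the coal seam, the gravel bed, the mudstone, the shale bed, and the siltstone.
That leaves the basalt flow, the conglomerate, and the limestone band with no forced order relative to the sandstone layer — 3.

3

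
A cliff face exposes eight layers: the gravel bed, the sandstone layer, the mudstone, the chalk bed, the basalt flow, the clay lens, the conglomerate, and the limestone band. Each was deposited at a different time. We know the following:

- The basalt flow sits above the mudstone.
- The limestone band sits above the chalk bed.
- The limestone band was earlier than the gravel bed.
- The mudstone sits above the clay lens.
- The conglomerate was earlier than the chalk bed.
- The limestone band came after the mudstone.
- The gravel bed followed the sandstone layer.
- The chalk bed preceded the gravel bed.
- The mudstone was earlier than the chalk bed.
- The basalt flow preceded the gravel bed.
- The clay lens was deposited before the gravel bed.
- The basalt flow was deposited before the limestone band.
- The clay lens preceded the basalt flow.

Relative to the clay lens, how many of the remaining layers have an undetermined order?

2

Forced after the clay lens: the basalt flow, the chalk bed, the gravel bed, the limestone band, and the mudstone.
That leaves the conglomerate and the sandstone layer with no forced order relative to the clay lens — 2.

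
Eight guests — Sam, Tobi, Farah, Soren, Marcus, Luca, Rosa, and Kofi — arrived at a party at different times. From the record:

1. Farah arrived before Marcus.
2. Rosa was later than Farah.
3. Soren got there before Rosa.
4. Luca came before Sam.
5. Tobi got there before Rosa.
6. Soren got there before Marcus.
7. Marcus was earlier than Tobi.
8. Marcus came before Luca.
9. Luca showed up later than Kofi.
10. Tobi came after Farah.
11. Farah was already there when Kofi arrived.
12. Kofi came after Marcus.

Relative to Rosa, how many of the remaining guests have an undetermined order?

3

Forced before Rosa: Farah, Marcus, Soren, and Tobi.
That leaves Kofi, Luca, and Sam with no forced order relative to Rosa — 3.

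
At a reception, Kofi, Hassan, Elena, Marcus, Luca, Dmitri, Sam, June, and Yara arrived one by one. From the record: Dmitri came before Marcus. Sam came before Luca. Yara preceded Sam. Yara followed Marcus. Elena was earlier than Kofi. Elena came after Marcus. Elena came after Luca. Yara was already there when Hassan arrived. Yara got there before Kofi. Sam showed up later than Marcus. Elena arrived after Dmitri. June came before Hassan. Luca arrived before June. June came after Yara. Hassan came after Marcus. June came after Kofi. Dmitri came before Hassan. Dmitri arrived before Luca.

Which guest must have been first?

Dmitri has a chain of constraints placing them before every other guest, so Dmitri must be first.

Dmitri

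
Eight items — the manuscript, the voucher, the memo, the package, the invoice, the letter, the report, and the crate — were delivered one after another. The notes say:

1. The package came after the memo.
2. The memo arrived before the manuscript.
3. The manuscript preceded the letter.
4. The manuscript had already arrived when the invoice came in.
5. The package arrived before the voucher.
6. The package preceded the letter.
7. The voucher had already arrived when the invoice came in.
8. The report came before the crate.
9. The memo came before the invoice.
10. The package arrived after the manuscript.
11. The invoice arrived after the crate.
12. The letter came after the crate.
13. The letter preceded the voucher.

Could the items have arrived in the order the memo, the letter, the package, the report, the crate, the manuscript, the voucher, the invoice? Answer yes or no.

no

The constraints require the crate before the letter, but in the proposed sequence the letter appears ahead of the crate. That one violation is enough.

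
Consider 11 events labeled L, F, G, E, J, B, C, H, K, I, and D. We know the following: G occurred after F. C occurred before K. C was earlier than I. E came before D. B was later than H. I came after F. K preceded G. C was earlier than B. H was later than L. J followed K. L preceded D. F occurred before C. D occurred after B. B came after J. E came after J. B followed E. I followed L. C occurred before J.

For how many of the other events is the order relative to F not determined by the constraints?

2

Forced after F: B, C, D, E, G, I, J, and K.
That leaves H and L with no forced order relative to F — 2.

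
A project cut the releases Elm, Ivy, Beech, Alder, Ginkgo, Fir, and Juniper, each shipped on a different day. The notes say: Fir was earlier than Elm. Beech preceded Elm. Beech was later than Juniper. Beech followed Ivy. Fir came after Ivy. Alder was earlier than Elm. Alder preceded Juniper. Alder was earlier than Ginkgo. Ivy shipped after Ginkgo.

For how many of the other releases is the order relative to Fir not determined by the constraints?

2

Forced before Fir: Alder, Ginkgo, and Ivy; forced after Fir: Elm.
That leaves Beech and Juniper with no forced order relative to Fir — 2.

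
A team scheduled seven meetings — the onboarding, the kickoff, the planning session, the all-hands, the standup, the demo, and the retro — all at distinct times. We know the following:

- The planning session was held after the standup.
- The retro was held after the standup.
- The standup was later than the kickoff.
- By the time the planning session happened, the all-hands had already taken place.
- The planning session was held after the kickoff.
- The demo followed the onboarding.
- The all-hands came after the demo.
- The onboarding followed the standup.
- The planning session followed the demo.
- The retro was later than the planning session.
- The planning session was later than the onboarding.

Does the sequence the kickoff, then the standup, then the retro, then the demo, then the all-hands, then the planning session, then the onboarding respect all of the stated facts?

no

The constraints require the onboarding before the planning session, but in the proposed sequence the planning session appears ahead of the onboarding. That one violation is enough.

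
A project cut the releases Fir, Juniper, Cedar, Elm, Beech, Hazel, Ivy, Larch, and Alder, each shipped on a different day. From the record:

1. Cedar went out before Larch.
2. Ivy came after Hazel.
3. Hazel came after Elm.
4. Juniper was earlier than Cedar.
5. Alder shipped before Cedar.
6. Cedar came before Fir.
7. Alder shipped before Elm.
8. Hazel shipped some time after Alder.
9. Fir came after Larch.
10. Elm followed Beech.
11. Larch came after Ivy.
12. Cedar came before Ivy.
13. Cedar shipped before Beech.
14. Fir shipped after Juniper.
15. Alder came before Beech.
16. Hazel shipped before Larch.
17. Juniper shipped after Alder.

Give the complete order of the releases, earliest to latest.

Alder, Juniper, Cedar, Beech, Elm, Hazel, Ivy, Larch, Fir

The constraints fix every adjacent pair, so only one ordering works:
Alder → Juniper → Cedar → Beech → Elm → Hazel → Ivy → Larch → Fir.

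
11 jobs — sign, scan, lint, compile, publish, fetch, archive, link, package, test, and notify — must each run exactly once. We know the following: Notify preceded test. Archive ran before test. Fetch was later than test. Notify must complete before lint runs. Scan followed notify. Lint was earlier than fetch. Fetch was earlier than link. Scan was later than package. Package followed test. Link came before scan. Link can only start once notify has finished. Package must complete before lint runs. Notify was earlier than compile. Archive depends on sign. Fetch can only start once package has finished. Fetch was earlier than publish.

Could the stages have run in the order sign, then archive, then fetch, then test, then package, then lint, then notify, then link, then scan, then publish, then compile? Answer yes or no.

The constraints require package before fetch, but in the proposed sequence fetch appears ahead of package. That one violation is enough.

no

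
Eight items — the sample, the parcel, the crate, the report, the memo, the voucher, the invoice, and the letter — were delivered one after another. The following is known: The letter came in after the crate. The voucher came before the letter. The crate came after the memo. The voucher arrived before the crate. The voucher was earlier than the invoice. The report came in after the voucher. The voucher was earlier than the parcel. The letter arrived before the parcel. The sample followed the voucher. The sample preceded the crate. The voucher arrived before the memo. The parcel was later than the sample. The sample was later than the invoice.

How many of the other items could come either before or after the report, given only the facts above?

Forced before the report: the voucher.
That leaves the crate, the invoice, the letter, the memo, the parcel, and the sample with no forced order relative to the report — 6.

6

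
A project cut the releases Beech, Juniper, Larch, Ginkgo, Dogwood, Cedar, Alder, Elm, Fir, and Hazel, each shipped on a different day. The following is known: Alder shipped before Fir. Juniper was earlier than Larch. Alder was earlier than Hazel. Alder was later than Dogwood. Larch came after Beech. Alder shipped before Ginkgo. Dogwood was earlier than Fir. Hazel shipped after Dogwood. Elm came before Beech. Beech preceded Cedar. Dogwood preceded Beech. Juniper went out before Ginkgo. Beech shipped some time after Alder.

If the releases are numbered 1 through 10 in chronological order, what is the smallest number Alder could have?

Dogwood must come before Alder — 1 forced predecessor.
Nothing else is forced ahead of Alder, so its earliest slot is position 1 + 1 = 2.

2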